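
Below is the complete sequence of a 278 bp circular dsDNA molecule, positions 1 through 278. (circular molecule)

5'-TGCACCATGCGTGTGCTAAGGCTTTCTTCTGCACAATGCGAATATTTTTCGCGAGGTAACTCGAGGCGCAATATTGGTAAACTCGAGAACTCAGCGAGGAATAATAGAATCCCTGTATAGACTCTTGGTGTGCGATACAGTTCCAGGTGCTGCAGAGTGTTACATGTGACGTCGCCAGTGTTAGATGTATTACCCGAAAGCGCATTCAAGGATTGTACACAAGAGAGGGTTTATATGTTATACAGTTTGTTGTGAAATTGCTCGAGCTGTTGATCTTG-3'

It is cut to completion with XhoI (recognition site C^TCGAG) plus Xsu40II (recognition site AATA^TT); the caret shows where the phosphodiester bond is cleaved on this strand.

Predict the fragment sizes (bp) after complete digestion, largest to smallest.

XhoI sites (CTCGAG) start at positions 60, 82, 261.
XhoI cuts after the first base of each site, so after positions 60, 82, 261.
Xsu40II sites (AATATT) start at positions 41, 70.
Xsu40II cuts after base 4 of each site, so after positions 44, 73.
Combined cut positions: 44, 60, 73, 82, 261.
Circular molecule, 5 cuts → 5 fragments:
  45–60 → 16 bp
  61–73 → 13 bp
  74–82 → 9 bp
  83–261 → 179 bp
  262–278 then 1–44 → 17 + 44 = 61 bp
Sorted largest to smallest: 179, 61, 16, 13, 9 bp.

179, 61, 16, 13, 9 bp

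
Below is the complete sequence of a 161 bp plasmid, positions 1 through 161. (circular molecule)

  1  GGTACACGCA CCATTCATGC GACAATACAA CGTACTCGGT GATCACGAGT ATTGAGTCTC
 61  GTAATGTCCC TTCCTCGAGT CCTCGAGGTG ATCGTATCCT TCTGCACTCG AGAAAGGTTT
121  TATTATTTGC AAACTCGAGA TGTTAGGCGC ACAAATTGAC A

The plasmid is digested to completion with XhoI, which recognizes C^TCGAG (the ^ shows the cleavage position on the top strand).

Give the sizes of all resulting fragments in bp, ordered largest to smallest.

XhoI sites (CTCGAG) start at positions 74, 82, 107, 134.
XhoI cuts after the first base of each site, so after positions 74, 82, 107, 134.
Circular molecule, 4 cuts → 4 fragments:
  75–82 → 8 bp
  83–107 → 25 bp
  108–134 → 27 bp
  135–161 then 1–74 → 27 + 74 = 101 bp
Sorted largest to smallest: 101, 27, 25, 8 bp.

101, 27, 25, 8 bp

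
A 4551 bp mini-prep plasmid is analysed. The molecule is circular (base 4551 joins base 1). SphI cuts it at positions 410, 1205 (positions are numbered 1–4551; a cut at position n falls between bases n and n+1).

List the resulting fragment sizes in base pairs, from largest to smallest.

3756, 795 bp

Circular molecule, 2 cuts → 2 fragments:
  1205 − 410 = 795 bp
  wrap: 4551 − 1205 + 410 = 3756 bp
Sorted largest to smallest: 3756, 795 bp.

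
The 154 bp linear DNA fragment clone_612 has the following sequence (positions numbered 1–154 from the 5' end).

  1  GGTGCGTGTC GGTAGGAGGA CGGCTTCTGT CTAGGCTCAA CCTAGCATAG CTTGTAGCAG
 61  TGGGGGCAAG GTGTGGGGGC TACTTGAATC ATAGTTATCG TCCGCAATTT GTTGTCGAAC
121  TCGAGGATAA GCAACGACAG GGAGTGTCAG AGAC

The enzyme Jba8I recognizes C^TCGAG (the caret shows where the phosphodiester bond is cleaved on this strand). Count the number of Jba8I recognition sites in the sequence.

1

CTCGAG occurs starting at position 120.
Jba8I cuts at 1 site.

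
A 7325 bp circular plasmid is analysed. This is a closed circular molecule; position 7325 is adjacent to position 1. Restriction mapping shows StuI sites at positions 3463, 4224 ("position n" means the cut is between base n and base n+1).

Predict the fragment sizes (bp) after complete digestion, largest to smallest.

6564, 761 bp

Circular molecule, 2 cuts → 2 fragments:
  4224 − 3463 = 761 bp
  wrap: 7325 − 4224 + 3463 = 6564 bp
Sorted largest to smallest: 6564, 761 bp.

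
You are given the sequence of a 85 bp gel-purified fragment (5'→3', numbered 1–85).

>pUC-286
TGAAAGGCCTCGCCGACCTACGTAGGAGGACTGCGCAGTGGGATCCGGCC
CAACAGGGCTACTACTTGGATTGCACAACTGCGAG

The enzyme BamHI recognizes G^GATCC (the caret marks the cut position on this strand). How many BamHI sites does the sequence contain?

GGATCC occurs starting at position 41.
BamHI cuts at 1 site.

1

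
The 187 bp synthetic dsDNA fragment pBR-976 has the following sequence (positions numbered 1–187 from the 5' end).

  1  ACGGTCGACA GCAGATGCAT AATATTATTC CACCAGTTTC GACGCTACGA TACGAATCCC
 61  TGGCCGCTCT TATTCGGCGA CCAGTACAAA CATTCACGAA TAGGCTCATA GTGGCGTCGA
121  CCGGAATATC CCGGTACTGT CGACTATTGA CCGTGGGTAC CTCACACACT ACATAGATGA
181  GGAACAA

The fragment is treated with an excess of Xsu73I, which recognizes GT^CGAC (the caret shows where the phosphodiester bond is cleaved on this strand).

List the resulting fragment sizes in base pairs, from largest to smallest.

112, 47, 23, 5 bp

Xsu73I sites (GTCGAC) start at positions 4, 116, 139.
Xsu73I cuts after base 2 of each site, so after positions 5, 117, 140.
Linear molecule, 3 cuts → 4 fragments:
  1–5 → 5 bp
  6–117 → 112 bp
  118–140 → 23 bp
  141–187 → 47 bp
Sorted largest to smallest: 112, 47, 23, 5 bp.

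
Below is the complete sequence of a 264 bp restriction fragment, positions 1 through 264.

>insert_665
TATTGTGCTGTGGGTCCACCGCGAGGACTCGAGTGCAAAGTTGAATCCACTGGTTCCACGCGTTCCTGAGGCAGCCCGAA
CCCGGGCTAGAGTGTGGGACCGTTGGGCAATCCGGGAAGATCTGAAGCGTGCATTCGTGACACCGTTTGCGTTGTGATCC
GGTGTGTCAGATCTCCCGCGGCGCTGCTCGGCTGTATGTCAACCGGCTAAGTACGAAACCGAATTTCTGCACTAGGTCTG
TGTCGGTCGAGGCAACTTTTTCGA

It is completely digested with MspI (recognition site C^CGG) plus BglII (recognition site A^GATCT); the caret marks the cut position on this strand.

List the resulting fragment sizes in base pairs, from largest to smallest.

MspI sites (CCGG) start at positions 82, 112, 159, 203.
MspI cuts after the first base of each site, so after positions 82, 112, 159, 203.
BglII sites (AGATCT) start at positions 118, 169.
BglII cuts after the first base of each site, so after positions 118, 169.
Combined cut positions: 82, 112, 118, 159, 169, 203.
Linear molecule, 6 cuts → 7 fragments:
  1–82 → 82 bp
  83–112 → 30 bp
  113–118 → 6 bp
  119–159 → 41 bp
  160–169 → 10 bp
  170–203 → 34 bp
  204–264 → 61 bp
Sorted largest to smallest: 82, 61, 41, 34, 30, 10, 6 bp.

82, 61, 41, 34, 30, 10, 6 bp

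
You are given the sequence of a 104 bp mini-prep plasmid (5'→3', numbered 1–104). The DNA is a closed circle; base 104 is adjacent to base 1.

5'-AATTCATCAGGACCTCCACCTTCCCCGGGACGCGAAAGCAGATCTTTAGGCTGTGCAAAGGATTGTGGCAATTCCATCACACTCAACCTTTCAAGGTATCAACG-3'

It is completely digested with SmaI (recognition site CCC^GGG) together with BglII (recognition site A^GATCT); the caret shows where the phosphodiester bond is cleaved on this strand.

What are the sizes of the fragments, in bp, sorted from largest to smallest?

The SmaI site (CCCGGG) starts at position 24.
SmaI cuts after base 3 of each site, so after position 26.
The BglII site (AGATCT) starts at position 40.
BglII cuts after the first base of each site, so after position 40.
Combined cut positions: 26, 40.
Circular molecule, 2 cuts → 2 fragments:
  27–40 → 14 bp
  41–104 then 1–26 → 64 + 26 = 90 bp
Sorted largest to smallest: 90, 14 bp.

90, 14 bp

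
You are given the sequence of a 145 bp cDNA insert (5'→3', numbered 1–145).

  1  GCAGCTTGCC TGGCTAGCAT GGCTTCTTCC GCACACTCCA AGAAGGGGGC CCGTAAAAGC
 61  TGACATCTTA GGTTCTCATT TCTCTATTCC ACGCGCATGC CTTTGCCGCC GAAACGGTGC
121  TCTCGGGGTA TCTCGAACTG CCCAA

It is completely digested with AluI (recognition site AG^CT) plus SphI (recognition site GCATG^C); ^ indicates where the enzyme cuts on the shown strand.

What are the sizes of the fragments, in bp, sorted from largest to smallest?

55, 46, 40, 4 bp

AluI sites (AGCT) start at positions 3, 58.
AluI cuts after base 2 of each site, so after positions 4, 59.
The SphI site (GCATGC) starts at position 95.
SphI cuts after base 5 of each site (before the last base), so after position 99.
Combined cut positions: 4, 59, 99.
Linear molecule, 3 cuts → 4 fragments:
  1–4 → 4 bp
  5–59 → 55 bp
  60–99 → 40 bp
  100–145 → 46 bp
Sorted largest to smallest: 55, 46, 40, 4 bp.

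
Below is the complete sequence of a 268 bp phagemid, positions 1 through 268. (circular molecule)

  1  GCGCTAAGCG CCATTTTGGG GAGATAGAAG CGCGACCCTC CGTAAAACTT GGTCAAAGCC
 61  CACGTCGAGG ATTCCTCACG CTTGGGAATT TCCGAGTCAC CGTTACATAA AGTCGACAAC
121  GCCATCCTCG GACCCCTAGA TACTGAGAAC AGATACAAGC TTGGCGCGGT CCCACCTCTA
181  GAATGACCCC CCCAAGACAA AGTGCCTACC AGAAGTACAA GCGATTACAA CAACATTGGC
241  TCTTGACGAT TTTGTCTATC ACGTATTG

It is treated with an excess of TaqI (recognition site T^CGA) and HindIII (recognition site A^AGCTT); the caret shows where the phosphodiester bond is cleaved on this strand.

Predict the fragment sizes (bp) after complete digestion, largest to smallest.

TaqI sites (TCGA) start at positions 65, 113.
TaqI cuts after the first base of each site, so after positions 65, 113.
The HindIII site (AAGCTT) starts at position 157.
HindIII cuts after the first base of each site, so after position 157.
Combined cut positions: 65, 113, 157.
Circular molecule, 3 cuts → 3 fragments:
  66–113 → 48 bp
  114–157 → 44 bp
  158–268 then 1–65 → 111 + 65 = 176 bp
Sorted largest to smallest: 176, 48, 44 bp.

176, 48, 44 bp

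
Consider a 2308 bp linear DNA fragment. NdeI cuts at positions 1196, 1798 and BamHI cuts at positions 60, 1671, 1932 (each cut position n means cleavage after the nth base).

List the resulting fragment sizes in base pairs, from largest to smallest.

Combined cut positions (sorted): 60, 1196, 1671, 1798, 1932.
Linear molecule, 5 cuts → 6 fragments:
  60 − 0 = 60 bp
  1196 − 60 = 1136 bp
  1671 − 1196 = 475 bp
  1798 − 1671 = 127 bp
  1932 − 1798 = 134 bp
  2308 − 1932 = 376 bp
Sorted largest to smallest: 1136, 475, 376, 134, 127, 60 bp.

1136, 475, 376, 134, 127, 60 bp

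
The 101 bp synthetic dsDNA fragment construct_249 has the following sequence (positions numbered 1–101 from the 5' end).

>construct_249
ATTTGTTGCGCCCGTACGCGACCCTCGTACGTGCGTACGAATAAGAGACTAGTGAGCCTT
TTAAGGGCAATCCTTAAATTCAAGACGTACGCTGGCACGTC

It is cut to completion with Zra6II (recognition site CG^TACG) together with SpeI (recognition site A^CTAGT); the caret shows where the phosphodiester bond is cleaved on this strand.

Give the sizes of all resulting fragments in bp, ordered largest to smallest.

39, 14, 14, 13, 13, 8 bp

Zra6II sites (CGTACG) start at positions 13, 26, 34, 86.
Zra6II cuts after base 2 of each site, so after positions 14, 27, 35, 87.
The SpeI site (ACTAGT) starts at position 48.
SpeI cuts after the first base of each site, so after position 48.
Combined cut positions: 14, 27, 35, 48, 87.
Linear molecule, 5 cuts → 6 fragments:
  1–14 → 14 bp
  15–27 → 13 bp
  28–35 → 8 bp
  36–48 → 13 bp
  49–87 → 39 bp
  88–101 → 14 bp
Sorted largest to smallest: 39, 14, 14, 13, 13, 8 bp.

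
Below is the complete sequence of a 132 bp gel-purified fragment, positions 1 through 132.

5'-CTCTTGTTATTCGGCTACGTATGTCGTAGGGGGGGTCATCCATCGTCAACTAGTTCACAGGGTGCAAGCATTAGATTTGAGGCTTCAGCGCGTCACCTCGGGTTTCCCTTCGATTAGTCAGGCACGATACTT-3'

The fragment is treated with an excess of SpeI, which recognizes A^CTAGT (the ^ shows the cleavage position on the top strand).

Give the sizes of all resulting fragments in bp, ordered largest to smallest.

83, 49 bp

The SpeI site (ACTAGT) starts at position 49.
SpeI cuts after the first base of each site, so after position 49.
Linear molecule, 1 cut → 2 fragments:
  1–49 → 49 bp
  50–132 → 83 bp
Sorted largest to smallest: 83, 49 bp.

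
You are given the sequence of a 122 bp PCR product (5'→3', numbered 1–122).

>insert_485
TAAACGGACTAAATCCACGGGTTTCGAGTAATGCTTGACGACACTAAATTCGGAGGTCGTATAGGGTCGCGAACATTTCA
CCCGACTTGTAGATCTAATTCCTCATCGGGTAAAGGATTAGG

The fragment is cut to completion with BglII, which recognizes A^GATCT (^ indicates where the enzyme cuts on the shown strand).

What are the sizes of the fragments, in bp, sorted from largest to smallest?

91, 31 bp

The BglII site (AGATCT) starts at position 91.
BglII cuts after the first base of each site, so after position 91.
Linear molecule, 1 cut → 2 fragments:
  1–91 → 91 bp
  92–122 → 31 bp
Sorted largest to smallest: 91, 31 bp.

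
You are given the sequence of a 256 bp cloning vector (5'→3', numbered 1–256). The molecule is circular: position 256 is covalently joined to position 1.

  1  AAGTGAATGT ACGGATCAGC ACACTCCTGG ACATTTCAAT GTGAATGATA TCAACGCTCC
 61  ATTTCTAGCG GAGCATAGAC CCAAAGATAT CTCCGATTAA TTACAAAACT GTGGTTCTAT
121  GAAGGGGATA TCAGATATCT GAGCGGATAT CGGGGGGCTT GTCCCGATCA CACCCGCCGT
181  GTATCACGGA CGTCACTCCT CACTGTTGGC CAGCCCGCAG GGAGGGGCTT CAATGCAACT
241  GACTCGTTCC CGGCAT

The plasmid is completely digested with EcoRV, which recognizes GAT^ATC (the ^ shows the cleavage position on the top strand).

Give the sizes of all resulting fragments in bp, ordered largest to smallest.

157, 41, 39, 12, 7 bp

EcoRV sites (GATATC) start at positions 47, 86, 127, 134, 146.
EcoRV cuts after base 3 of each site, so after positions 49, 88, 129, 136, 148.
Circular molecule, 5 cuts → 5 fragments:
  50–88 → 39 bp
  89–129 → 41 bp
  130–136 → 7 bp
  137–148 → 12 bp
  149–256 then 1–49 → 108 + 49 = 157 bp
Sorted largest to smallest: 157, 41, 39, 12, 7 bp.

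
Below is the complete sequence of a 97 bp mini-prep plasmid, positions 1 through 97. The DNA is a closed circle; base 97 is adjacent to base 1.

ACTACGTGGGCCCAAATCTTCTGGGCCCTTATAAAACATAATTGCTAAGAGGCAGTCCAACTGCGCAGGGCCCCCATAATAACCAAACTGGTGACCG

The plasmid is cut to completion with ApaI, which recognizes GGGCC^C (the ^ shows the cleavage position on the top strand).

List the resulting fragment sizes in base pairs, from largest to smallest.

ApaI sites (GGGCCC) start at positions 8, 23, 68.
ApaI cuts after base 5 of each site (before the last base), so after positions 12, 27, 72.
Circular molecule, 3 cuts → 3 fragments:
  13–27 → 15 bp
  28–72 → 45 bp
  73–97 then 1–12 → 25 + 12 = 37 bp
Sorted largest to smallest: 45, 37, 15 bp.

45, 37, 15 bp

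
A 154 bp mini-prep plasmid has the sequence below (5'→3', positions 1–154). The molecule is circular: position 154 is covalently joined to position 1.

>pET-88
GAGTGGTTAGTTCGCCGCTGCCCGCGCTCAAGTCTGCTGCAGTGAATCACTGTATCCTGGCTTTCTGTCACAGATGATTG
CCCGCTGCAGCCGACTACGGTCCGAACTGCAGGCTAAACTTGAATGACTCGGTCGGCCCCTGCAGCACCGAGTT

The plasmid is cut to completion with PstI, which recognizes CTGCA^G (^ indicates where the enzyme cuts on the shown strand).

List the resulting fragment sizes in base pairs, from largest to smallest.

51, 48, 33, 22 bp

PstI sites (CTGCAG) start at positions 37, 85, 107, 140.
PstI cuts after base 5 of each site (before the last base), so after positions 41, 89, 111, 144.
Circular molecule, 4 cuts → 4 fragments:
  42–89 → 48 bp
  90–111 → 22 bp
  112–144 → 33 bp
  145–154 then 1–41 → 10 + 41 = 51 bp
Sorted largest to smallest: 51, 48, 33, 22 bp.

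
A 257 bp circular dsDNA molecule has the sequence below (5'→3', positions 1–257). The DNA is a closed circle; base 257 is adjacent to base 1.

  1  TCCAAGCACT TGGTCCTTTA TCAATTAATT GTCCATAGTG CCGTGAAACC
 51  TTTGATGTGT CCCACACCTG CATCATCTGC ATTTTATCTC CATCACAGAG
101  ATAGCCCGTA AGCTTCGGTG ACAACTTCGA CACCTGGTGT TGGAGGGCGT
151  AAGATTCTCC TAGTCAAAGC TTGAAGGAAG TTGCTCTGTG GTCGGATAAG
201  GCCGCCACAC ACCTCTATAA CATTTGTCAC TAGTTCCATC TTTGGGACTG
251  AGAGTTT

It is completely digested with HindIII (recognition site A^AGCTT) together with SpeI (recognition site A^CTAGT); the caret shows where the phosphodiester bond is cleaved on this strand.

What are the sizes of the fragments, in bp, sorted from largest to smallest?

HindIII sites (AAGCTT) start at positions 110, 167.
HindIII cuts after the first base of each site, so after positions 110, 167.
The SpeI site (ACTAGT) starts at position 229.
SpeI cuts after the first base of each site, so after position 229.
Combined cut positions: 110, 167, 229.
Circular molecule, 3 cuts → 3 fragments:
  111–167 → 57 bp
  168–229 → 62 bp
  230–257 then 1–110 → 28 + 110 = 138 bp
Sorted largest to smallest: 138, 62, 57 bp.

138, 62, 57 bp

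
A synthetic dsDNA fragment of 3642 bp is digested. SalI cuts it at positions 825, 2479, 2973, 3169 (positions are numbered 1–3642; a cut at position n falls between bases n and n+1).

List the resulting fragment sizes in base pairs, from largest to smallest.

1654, 825, 494, 473, 196 bp

Linear molecule, 4 cuts → 5 fragments:
  825 − 0 = 825 bp
  2479 − 825 = 1654 bp
  2973 − 2479 = 494 bp
  3169 − 2973 = 196 bp
  3642 − 3169 = 473 bp
Sorted largest to smallest: 1654, 825, 494, 473, 196 bp.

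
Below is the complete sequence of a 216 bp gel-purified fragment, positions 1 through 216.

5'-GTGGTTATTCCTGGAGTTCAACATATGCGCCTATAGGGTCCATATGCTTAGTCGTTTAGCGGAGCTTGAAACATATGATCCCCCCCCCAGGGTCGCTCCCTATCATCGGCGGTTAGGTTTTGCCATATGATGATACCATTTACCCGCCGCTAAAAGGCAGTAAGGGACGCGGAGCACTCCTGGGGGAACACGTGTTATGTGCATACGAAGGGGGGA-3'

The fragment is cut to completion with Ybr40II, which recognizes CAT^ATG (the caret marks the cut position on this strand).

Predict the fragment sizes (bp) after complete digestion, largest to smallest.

Ybr40II sites (CATATG) start at positions 22, 41, 72, 124.
Ybr40II cuts after base 3 of each site, so after positions 24, 43, 74, 126.
Linear molecule, 4 cuts → 5 fragments:
  1–24 → 24 bp
  25–43 → 19 bp
  44–74 → 31 bp
  75–126 → 52 bp
  127–216 → 90 bp
Sorted largest to smallest: 90, 52, 31, 24, 19 bp.

90, 52, 31, 24, 19 bp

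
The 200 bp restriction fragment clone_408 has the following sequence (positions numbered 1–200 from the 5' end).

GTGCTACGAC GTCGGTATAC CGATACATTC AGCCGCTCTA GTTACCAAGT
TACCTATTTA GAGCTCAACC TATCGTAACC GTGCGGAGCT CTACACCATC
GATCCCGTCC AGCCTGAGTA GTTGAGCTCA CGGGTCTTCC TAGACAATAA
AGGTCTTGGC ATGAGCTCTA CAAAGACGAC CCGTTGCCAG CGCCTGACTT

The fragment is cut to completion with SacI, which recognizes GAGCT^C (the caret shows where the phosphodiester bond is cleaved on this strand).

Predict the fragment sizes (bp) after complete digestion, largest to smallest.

SacI sites (GAGCTC) start at positions 61, 86, 124, 163.
SacI cuts after base 5 of each site (before the last base), so after positions 65, 90, 128, 167.
Linear molecule, 4 cuts → 5 fragments:
  1–65 → 65 bp
  66–90 → 25 bp
  91–128 → 38 bp
  129–167 → 39 bp
  168–200 → 33 bp
Sorted largest to smallest: 65, 39, 38, 33, 25 bp.

65, 39, 38, 33, 25 bp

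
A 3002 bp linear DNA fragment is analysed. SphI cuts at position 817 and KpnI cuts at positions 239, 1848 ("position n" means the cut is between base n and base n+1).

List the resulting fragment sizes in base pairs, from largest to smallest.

Combined cut positions (sorted): 239, 817, 1848.
Linear molecule, 3 cuts → 4 fragments:
  239 − 0 = 239 bp
  817 − 239 = 578 bp
  1848 − 817 = 1031 bp
  3002 − 1848 = 1154 bp
Sorted largest to smallest: 1154, 1031, 578, 239 bp.

1154, 1031, 578, 239 bp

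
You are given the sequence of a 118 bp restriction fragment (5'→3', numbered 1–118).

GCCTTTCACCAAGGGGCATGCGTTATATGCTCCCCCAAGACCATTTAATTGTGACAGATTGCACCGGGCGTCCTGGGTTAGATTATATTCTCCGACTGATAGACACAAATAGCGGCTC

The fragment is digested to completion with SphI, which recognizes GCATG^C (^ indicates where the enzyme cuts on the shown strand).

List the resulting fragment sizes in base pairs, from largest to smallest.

98, 20 bp

The SphI site (GCATGC) starts at position 16.
SphI cuts after base 5 of each site (before the last base), so after position 20.
Linear molecule, 1 cut → 2 fragments:
  1–20 → 20 bp
  21–118 → 98 bp
Sorted largest to smallest: 98, 20 bp.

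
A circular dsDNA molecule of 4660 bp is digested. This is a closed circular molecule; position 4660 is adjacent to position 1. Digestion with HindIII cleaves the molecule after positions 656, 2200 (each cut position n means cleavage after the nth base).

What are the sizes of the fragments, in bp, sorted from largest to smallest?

3116, 1544 bp

Circular molecule, 2 cuts → 2 fragments:
  2200 − 656 = 1544 bp
  wrap: 4660 − 2200 + 656 = 3116 bp
Sorted largest to smallest: 3116, 1544 bp.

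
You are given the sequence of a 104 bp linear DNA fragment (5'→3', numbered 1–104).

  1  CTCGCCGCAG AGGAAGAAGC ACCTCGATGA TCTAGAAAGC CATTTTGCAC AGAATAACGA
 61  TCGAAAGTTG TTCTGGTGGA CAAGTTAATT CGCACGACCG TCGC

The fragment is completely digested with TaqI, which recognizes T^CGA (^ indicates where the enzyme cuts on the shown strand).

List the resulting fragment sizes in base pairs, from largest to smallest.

43, 37, 24 bp

TaqI sites (TCGA) start at positions 24, 61.
TaqI cuts after the first base of each site, so after positions 24, 61.
Linear molecule, 2 cuts → 3 fragments:
  1–24 → 24 bp
  25–61 → 37 bp
  62–104 → 43 bp
Sorted largest to smallest: 43, 37, 24 bp.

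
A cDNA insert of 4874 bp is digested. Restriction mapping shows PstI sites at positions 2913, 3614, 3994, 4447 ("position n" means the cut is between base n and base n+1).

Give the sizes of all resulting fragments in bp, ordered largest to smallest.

2913, 701, 453, 427, 380 bp

Linear molecule, 4 cuts → 5 fragments:
  2913 − 0 = 2913 bp
  3614 − 2913 = 701 bp
  3994 − 3614 = 380 bp
  4447 − 3994 = 453 bp
  4874 − 4447 = 427 bp
Sorted largest to smallest: 2913, 701, 453, 427, 380 bp.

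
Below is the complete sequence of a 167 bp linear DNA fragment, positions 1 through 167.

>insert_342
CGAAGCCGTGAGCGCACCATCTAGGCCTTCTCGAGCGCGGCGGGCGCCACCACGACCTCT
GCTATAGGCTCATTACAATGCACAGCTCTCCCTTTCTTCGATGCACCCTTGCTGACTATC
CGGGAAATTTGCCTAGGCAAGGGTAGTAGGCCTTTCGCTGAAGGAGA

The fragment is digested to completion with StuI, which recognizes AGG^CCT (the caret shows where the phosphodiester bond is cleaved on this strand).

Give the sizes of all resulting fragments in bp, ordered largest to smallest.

125, 25, 17 bp

StuI sites (AGGCCT) start at positions 23, 148.
StuI cuts after base 3 of each site, so after positions 25, 150.
Linear molecule, 2 cuts → 3 fragments:
  1–25 → 25 bp
  26–150 → 125 bp
  151–167 → 17 bp
Sorted largest to smallest: 125, 25, 17 bp.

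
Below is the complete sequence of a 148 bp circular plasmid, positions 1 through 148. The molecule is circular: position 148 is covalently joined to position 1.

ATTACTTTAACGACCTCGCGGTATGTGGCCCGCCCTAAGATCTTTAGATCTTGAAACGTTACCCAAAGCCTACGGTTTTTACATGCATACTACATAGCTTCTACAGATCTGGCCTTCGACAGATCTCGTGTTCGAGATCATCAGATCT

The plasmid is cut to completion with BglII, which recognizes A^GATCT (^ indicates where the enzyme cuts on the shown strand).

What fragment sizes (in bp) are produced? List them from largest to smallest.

BglII sites (AGATCT) start at positions 38, 46, 105, 121, 143.
BglII cuts after the first base of each site, so after positions 38, 46, 105, 121, 143.
Circular molecule, 5 cuts → 5 fragments:
  39–46 → 8 bp
  47–105 → 59 bp
  106–121 → 16 bp
  122–143 → 22 bp
  144–148 then 1–38 → 5 + 38 = 43 bp
Sorted largest to smallest: 59, 43, 22, 16, 8 bp.

59, 43, 22, 16, 8 bp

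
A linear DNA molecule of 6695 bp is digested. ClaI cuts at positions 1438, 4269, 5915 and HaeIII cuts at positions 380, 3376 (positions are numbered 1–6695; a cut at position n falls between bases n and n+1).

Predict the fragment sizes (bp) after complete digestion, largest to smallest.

Combined cut positions (sorted): 380, 1438, 3376, 4269, 5915.
Linear molecule, 5 cuts → 6 fragments:
  380 − 0 = 380 bp
  1438 − 380 = 1058 bp
  3376 − 1438 = 1938 bp
  4269 − 3376 = 893 bp
  5915 − 4269 = 1646 bp
  6695 − 5915 = 780 bp
Sorted largest to smallest: 1938, 1646, 1058, 893, 780, 380 bp.

1938, 1646, 1058, 893, 780, 380 bp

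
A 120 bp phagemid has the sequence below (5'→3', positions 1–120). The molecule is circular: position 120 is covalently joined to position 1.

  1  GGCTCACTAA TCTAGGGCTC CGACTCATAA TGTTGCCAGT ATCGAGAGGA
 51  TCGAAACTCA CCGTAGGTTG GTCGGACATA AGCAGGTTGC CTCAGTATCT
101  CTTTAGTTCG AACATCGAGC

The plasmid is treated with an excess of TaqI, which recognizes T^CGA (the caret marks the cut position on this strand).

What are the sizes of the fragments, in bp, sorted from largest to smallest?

TaqI sites (TCGA) start at positions 42, 51, 108, 115.
TaqI cuts after the first base of each site, so after positions 42, 51, 108, 115.
Circular molecule, 4 cuts → 4 fragments:
  43–51 → 9 bp
  52–108 → 57 bp
  109–115 → 7 bp
  116–120 then 1–42 → 5 + 42 = 47 bp
Sorted largest to smallest: 57, 47, 9, 7 bp.

57, 47, 9, 7 bp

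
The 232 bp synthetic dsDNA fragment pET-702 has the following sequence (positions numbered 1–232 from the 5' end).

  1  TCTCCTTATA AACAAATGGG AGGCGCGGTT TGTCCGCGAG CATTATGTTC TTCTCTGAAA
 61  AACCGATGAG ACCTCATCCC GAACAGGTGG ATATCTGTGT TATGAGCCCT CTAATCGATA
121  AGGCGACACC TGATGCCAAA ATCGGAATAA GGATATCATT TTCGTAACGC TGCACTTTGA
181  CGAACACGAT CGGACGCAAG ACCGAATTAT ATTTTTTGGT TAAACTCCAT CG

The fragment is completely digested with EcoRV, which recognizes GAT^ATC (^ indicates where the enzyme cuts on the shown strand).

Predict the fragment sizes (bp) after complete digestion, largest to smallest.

92, 78, 62 bp

EcoRV sites (GATATC) start at positions 90, 152.
EcoRV cuts after base 3 of each site, so after positions 92, 154.
Linear molecule, 2 cuts → 3 fragments:
  1–92 → 92 bp
  93–154 → 62 bp
  155–232 → 78 bp
Sorted largest to smallest: 92, 78, 62 bp.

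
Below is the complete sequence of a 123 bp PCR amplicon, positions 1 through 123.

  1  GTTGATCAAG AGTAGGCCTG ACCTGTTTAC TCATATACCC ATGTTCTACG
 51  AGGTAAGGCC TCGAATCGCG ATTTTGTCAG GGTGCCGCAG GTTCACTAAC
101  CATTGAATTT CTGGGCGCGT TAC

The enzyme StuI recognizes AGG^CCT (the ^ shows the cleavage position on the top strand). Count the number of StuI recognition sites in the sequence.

2

AGGCCT occurs starting at positions 14, 56.
StuI cuts at 2 sites.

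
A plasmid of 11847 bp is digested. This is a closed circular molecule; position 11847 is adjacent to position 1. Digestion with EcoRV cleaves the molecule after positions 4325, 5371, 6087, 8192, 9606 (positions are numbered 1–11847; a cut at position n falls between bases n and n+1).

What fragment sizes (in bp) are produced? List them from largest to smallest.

6566, 2105, 1414, 1046, 716 bp

Circular molecule, 5 cuts → 5 fragments:
  5371 − 4325 = 1046 bp
  6087 − 5371 = 716 bp
  8192 − 6087 = 2105 bp
  9606 − 8192 = 1414 bp
  wrap: 11847 − 9606 + 4325 = 6566 bp
Sorted largest to smallest: 6566, 2105, 1414, 1046, 716 bp.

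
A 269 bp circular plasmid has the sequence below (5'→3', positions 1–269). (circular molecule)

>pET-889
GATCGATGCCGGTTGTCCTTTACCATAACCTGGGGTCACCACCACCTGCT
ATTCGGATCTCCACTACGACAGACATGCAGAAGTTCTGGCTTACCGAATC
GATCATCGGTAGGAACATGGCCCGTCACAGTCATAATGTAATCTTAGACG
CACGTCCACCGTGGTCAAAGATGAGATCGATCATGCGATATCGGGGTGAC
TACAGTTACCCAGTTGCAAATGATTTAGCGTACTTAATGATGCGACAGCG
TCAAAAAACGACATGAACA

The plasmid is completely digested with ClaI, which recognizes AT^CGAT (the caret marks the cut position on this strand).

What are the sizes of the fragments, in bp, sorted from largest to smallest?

ClaI sites (ATCGAT) start at positions 2, 98, 176.
ClaI cuts after base 2 of each site, so after positions 3, 99, 177.
Circular molecule, 3 cuts → 3 fragments:
  4–99 → 96 bp
  100–177 → 78 bp
  178–269 then 1–3 → 92 + 3 = 95 bp
Sorted largest to smallest: 96, 95, 78 bp.

96, 95, 78 bp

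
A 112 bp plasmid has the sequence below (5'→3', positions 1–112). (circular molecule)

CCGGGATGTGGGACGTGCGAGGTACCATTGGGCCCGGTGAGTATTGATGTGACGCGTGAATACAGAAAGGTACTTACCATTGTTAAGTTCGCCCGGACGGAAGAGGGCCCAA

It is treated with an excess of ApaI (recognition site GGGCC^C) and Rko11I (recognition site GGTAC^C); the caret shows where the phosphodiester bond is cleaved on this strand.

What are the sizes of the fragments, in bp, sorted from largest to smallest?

75, 28, 9 bp

ApaI sites (GGGCCC) start at positions 30, 105.
ApaI cuts after base 5 of each site (before the last base), so after positions 34, 109.
The Rko11I site (GGTACC) starts at position 21.
Rko11I cuts after base 5 of each site (before the last base), so after position 25.
Combined cut positions: 25, 34, 109.
Circular molecule, 3 cuts → 3 fragments:
  26–34 → 9 bp
  35–109 → 75 bp
  110–112 then 1–25 → 3 + 25 = 28 bp
Sorted largest to smallest: 75, 28, 9 bp.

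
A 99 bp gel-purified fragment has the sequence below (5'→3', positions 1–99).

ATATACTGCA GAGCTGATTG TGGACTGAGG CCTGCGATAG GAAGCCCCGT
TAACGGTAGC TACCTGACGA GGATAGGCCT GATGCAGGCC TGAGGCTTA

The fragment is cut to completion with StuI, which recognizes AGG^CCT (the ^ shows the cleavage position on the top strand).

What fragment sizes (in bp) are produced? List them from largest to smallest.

StuI sites (AGGCCT) start at positions 28, 75, 86.
StuI cuts after base 3 of each site, so after positions 30, 77, 88.
Linear molecule, 3 cuts → 4 fragments:
  1–30 → 30 bp
  31–77 → 47 bp
  78–88 → 11 bp
  89–99 → 11 bp
Sorted largest to smallest: 47, 30, 11, 11 bp.

47, 30, 11, 11 bp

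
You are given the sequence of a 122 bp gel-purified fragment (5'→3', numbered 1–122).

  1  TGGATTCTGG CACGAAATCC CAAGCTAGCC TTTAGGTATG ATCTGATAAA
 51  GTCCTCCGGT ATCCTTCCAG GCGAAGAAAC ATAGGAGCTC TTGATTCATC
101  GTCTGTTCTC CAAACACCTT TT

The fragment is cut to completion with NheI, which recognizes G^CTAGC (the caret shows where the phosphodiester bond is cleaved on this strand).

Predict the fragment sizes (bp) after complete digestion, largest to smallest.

The NheI site (GCTAGC) starts at position 24.
NheI cuts after the first base of each site, so after position 24.
Linear molecule, 1 cut → 2 fragments:
  1–24 → 24 bp
  25–122 → 98 bp
Sorted largest to smallest: 98, 24 bp.

98, 24 bp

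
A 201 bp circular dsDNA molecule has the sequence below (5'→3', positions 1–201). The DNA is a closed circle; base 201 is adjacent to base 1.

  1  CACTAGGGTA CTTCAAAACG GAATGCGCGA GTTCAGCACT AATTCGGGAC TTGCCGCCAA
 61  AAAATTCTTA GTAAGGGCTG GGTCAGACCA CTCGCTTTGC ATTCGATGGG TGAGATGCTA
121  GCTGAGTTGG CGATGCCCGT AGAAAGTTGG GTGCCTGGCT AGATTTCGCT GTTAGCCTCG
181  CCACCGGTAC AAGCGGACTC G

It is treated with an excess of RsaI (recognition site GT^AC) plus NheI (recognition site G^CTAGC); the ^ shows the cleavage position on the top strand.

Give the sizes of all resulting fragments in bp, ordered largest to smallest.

RsaI sites (GTAC) start at positions 8, 187.
RsaI cuts after base 2 of each site, so after positions 9, 188.
The NheI site (GCTAGC) starts at position 117.
NheI cuts after the first base of each site, so after position 117.
Combined cut positions: 9, 117, 188.
Circular molecule, 3 cuts → 3 fragments:
  10–117 → 108 bp
  118–188 → 71 bp
  189–201 then 1–9 → 13 + 9 = 22 bp
Sorted largest to smallest: 108, 71, 22 bp.

108, 71, 22 bp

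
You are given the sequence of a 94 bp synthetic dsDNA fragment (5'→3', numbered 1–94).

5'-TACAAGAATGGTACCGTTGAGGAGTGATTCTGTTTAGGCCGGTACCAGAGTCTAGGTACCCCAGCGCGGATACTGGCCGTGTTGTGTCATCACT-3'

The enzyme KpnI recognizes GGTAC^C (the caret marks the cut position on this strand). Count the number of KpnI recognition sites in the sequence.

3

GGTACC occurs starting at positions 10, 41, 55.
KpnI cuts at 3 sites.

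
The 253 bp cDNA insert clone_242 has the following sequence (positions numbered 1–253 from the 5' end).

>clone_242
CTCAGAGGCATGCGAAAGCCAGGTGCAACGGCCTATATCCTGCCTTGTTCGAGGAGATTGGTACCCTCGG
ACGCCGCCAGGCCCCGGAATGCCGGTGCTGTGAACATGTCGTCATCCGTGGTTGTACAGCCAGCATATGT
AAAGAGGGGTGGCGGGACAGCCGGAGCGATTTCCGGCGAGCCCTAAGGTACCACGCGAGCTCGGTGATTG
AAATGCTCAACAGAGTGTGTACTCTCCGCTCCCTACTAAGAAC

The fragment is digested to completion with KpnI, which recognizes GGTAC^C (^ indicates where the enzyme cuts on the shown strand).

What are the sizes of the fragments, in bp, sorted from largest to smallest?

127, 64, 62 bp

KpnI sites (GGTACC) start at positions 60, 187.
KpnI cuts after base 5 of each site (before the last base), so after positions 64, 191.
Linear molecule, 2 cuts → 3 fragments:
  1–64 → 64 bp
  65–191 → 127 bp
  192–253 → 62 bp
Sorted largest to smallest: 127, 64, 62 bp.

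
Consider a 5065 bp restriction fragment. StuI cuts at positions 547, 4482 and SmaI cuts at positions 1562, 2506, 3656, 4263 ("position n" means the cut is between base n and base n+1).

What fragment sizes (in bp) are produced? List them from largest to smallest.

1150, 1015, 944, 607, 583, 547, 219 bp

Combined cut positions (sorted): 547, 1562, 2506, 3656, 4263, 4482.
Linear molecule, 6 cuts → 7 fragments:
  547 − 0 = 547 bp
  1562 − 547 = 1015 bp
  2506 − 1562 = 944 bp
  3656 − 2506 = 1150 bp
  4263 − 3656 = 607 bp
  4482 − 4263 = 219 bp
  5065 − 4482 = 583 bp
Sorted largest to smallest: 1150, 1015, 944, 607, 583, 547, 219 bp.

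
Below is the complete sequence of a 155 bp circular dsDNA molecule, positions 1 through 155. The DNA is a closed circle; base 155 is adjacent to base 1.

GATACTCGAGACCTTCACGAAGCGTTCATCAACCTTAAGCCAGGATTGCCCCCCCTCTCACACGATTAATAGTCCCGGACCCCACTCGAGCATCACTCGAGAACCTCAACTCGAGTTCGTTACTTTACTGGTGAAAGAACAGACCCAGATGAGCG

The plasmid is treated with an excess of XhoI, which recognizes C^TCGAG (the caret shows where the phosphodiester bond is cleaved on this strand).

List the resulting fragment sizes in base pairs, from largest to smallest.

XhoI sites (CTCGAG) start at positions 5, 85, 96, 110.
XhoI cuts after the first base of each site, so after positions 5, 85, 96, 110.
Circular molecule, 4 cuts → 4 fragments:
  6–85 → 80 bp
  86–96 → 11 bp
  97–110 → 14 bp
  111–155 then 1–5 → 45 + 5 = 50 bp
Sorted largest to smallest: 80, 50, 14, 11 bp.

80, 50, 14, 11 bp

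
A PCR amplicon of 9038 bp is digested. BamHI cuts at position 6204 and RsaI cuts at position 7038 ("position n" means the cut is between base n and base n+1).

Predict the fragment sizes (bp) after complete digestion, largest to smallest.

6204, 2000, 834 bp

Combined cut positions (sorted): 6204, 7038.
Linear molecule, 2 cuts → 3 fragments:
  6204 − 0 = 6204 bp
  7038 − 6204 = 834 bp
  9038 − 7038 = 2000 bp
Sorted largest to smallest: 6204, 2000, 834 bp.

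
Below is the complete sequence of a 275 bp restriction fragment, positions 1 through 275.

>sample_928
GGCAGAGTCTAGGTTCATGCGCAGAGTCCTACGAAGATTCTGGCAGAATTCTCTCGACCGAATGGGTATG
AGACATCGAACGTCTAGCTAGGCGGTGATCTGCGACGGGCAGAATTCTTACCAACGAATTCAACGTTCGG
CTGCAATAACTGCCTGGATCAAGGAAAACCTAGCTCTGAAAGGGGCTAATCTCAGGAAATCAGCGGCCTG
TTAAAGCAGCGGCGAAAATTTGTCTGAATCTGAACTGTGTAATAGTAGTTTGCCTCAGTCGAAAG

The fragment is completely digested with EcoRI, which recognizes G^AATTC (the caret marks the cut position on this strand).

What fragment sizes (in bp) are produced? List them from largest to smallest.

149, 66, 46, 14 bp

EcoRI sites (GAATTC) start at positions 46, 112, 126.
EcoRI cuts after the first base of each site, so after positions 46, 112, 126.
Linear molecule, 3 cuts → 4 fragments:
  1–46 → 46 bp
  47–112 → 66 bp
  113–126 → 14 bp
  127–275 → 149 bp
Sorted largest to smallest: 149, 66, 46, 14 bp.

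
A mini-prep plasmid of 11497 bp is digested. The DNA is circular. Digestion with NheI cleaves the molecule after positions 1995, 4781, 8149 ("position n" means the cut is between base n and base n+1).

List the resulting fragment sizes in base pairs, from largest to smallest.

Circular molecule, 3 cuts → 3 fragments:
  4781 − 1995 = 2786 bp
  8149 − 4781 = 3368 bp
  wrap: 11497 − 8149 + 1995 = 5343 bp
Sorted largest to smallest: 5343, 3368, 2786 bp.

5343, 3368, 2786 bp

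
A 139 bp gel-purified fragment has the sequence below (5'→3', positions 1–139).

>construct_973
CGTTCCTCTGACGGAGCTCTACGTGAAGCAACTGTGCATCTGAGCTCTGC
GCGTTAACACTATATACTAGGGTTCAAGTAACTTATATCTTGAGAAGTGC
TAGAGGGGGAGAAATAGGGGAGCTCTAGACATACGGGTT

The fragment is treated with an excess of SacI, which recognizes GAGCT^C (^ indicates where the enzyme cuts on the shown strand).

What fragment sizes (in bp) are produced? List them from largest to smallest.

78, 28, 18, 15 bp

SacI sites (GAGCTC) start at positions 14, 42, 120.
SacI cuts after base 5 of each site (before the last base), so after positions 18, 46, 124.
Linear molecule, 3 cuts → 4 fragments:
  1–18 → 18 bp
  19–46 → 28 bp
  47–124 → 78 bp
  125–139 → 15 bp
Sorted largest to smallest: 78, 28, 18, 15 bp.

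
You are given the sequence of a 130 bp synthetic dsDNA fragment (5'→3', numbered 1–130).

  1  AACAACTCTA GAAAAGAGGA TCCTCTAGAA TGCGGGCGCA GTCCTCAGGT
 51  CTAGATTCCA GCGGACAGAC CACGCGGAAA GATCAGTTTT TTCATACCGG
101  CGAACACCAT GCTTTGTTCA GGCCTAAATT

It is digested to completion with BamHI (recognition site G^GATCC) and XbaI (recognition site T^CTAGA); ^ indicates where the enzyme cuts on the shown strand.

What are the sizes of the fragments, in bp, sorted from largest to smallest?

The BamHI site (GGATCC) starts at position 18.
BamHI cuts after the first base of each site, so after position 18.
XbaI sites (TCTAGA) start at positions 7, 24, 50.
XbaI cuts after the first base of each site, so after positions 7, 24, 50.
Combined cut positions: 7, 18, 24, 50.
Linear molecule, 4 cuts → 5 fragments:
  1–7 → 7 bp
  8–18 → 11 bp
  19–24 → 6 bp
  25–50 → 26 bp
  51–130 → 80 bp
Sorted largest to smallest: 80, 26, 11, 7, 6 bp.

80, 26, 11, 7, 6 bp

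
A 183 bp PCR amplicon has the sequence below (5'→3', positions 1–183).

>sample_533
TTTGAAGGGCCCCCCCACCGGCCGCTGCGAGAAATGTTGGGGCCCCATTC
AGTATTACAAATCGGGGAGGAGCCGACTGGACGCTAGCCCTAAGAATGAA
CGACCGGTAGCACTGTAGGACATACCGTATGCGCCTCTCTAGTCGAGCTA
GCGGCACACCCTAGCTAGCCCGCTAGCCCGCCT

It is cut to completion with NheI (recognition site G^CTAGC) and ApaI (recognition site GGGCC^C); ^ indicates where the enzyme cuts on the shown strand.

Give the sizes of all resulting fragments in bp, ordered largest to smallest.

NheI sites (GCTAGC) start at positions 83, 147, 164, 172.
NheI cuts after the first base of each site, so after positions 83, 147, 164, 172.
ApaI sites (GGGCCC) start at positions 7, 40.
ApaI cuts after base 5 of each site (before the last base), so after positions 11, 44.
Combined cut positions: 11, 44, 83, 147, 164, 172.
Linear molecule, 6 cuts → 7 fragments:
  1–11 → 11 bp
  12–44 → 33 bp
  45–83 → 39 bp
  84–147 → 64 bp
  148–164 → 17 bp
  165–172 → 8 bp
  173–183 → 11 bp
Sorted largest to smallest: 64, 39, 33, 17, 11, 11, 8 bp.

64, 39, 33, 17, 11, 11, 8 bp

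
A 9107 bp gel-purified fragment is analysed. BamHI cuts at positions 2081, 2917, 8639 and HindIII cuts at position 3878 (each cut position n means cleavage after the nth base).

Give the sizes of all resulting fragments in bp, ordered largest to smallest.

Combined cut positions (sorted): 2081, 2917, 3878, 8639.
Linear molecule, 4 cuts → 5 fragments:
  2081 − 0 = 2081 bp
  2917 − 2081 = 836 bp
  3878 − 2917 = 961 bp
  8639 − 3878 = 4761 bp
  9107 − 8639 = 468 bp
Sorted largest to smallest: 4761, 2081, 961, 836, 468 bp.

4761, 2081, 961, 836, 468 bp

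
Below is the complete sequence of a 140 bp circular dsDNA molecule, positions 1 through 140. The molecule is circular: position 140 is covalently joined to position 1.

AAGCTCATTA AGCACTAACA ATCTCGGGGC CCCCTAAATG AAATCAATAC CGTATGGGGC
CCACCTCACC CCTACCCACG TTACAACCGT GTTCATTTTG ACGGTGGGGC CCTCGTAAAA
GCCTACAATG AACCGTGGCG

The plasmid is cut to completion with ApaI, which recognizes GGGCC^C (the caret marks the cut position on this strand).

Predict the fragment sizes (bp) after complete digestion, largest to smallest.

60, 50, 30 bp

ApaI sites (GGGCCC) start at positions 27, 57, 107.
ApaI cuts after base 5 of each site (before the last base), so after positions 31, 61, 111.
Circular molecule, 3 cuts → 3 fragments:
  32–61 → 30 bp
  62–111 → 50 bp
  112–140 then 1–31 → 29 + 31 = 60 bp
Sorted largest to smallest: 60, 50, 30 bp.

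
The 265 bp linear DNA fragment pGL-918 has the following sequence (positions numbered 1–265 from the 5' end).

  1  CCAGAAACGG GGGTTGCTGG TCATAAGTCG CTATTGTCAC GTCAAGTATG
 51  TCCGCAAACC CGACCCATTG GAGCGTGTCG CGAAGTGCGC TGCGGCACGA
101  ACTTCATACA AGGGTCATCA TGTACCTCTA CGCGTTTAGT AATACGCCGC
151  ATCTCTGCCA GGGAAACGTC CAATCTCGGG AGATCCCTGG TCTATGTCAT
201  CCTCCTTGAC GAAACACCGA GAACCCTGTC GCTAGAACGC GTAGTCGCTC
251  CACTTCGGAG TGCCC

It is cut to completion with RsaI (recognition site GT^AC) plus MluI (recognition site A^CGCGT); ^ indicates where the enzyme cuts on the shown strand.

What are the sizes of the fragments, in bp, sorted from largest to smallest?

123, 107, 28, 7 bp

The RsaI site (GTAC) starts at position 122.
RsaI cuts after base 2 of each site, so after position 123.
MluI sites (ACGCGT) start at positions 130, 237.
MluI cuts after the first base of each site, so after positions 130, 237.
Combined cut positions: 123, 130, 237.
Linear molecule, 3 cuts → 4 fragments:
  1–123 → 123 bp
  124–130 → 7 bp
  131–237 → 107 bp
  238–265 → 28 bp
Sorted largest to smallest: 123, 107, 28, 7 bp.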